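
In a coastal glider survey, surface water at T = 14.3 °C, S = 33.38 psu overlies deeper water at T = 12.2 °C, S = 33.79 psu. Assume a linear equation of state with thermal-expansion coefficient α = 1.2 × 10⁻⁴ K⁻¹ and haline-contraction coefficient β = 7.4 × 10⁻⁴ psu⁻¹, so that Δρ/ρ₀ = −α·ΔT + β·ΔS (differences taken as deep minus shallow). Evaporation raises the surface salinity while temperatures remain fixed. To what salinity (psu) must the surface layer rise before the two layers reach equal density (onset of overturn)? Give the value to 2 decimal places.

34.13 psu

Neutral buoyancy requires −α(T_deep − T_surf) + β(S_deep − S_surf′) = 0.
S_surf′ = S_deep − (α/β)·ΔT = 33.79 − (1.2 × 10⁻⁴/7.4 × 10⁻⁴)·(-2.1) = 34.1305 psu.
Increase required: 34.1305 − 33.38 = 0.7505 psu.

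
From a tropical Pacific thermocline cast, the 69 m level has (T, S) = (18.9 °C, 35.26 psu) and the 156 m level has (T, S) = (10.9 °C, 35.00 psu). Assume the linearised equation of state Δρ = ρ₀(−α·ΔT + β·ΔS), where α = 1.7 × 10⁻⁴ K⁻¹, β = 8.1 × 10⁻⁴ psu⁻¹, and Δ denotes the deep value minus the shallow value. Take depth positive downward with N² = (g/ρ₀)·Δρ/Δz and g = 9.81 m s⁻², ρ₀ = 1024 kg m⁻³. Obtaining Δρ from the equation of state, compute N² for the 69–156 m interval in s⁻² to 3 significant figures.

1.30 × 10⁻⁴ s⁻²

ΔT = -8.0 K, ΔS = -0.26 psu (deep − shallow).
Δρ/ρ₀ = −αΔT + βΔS = 1.36 × 10⁻³ − 2.106 × 10⁻⁴ = 1.1494 × 10⁻³, so Δρ ≈ 1.177 kg m⁻³.
N² = (g/ρ₀)·Δρ/Δz = g·(Δρ/ρ₀)/Δz = 9.81 × 1.1494 × 10⁻³ / 87 = 1.2960 × 10⁻⁴ s⁻² ≈ 1.30 × 10⁻⁴ s⁻².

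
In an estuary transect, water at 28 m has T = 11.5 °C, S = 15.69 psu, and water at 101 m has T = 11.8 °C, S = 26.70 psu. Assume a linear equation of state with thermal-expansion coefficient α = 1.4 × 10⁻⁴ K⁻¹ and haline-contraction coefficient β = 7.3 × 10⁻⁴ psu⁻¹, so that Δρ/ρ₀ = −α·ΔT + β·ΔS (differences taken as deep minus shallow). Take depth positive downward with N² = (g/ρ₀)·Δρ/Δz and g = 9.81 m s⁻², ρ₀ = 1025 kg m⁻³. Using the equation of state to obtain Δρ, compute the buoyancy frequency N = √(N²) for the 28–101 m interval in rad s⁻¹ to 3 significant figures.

0.0328 rad s⁻¹

ΔT = +0.3 K, ΔS = +11.01 psu (deep − shallow).
Δρ/ρ₀ = −αΔT + βΔS = -4.20 × 10⁻⁵ + 8.0373 × 10⁻³ = 7.9953 × 10⁻³, so Δρ ≈ 8.195 kg m⁻³.
N² = (g/ρ₀)·Δρ/Δz = g·(Δρ/ρ₀)/Δz = 9.81 × 7.9953 × 10⁻³ / 73 = 1.0744 × 10⁻³ s⁻².
N = √(1.0744 × 10⁻³) = 0.032778 rad s⁻¹ ≈ 0.0328 rad s⁻¹.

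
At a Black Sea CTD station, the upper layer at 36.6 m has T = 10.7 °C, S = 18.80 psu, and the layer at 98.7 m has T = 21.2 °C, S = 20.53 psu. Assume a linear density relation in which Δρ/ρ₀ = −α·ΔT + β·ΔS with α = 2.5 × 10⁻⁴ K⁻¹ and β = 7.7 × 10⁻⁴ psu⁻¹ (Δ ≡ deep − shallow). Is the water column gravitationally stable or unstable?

ΔT = 21.2 − 10.7 = +10.5 K and ΔS = 20.53 − 18.80 = +1.73 psu (deep − shallow).
−αΔT = -2.625 × 10⁻³; βΔS = 1.3321 × 10⁻³; sum Δρ/ρ₀ = -1.2929 × 10⁻³.
Δρ/ρ₀ < 0, so Δρ < 0: deeper water is lighter → statically unstable; the column would overturn.

unstable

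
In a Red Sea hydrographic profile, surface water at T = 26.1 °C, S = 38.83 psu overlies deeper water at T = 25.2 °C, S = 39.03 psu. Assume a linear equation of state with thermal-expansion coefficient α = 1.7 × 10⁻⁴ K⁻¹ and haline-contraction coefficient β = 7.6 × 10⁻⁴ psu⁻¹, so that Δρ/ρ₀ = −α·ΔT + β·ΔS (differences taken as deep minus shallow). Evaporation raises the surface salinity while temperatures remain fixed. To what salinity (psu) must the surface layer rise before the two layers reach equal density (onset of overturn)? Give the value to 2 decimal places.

39.23 psu

Neutral buoyancy requires −α(T_deep − T_surf) + β(S_deep − S_surf′) = 0.
S_surf′ = S_deep − (α/β)·ΔT = 39.03 − (1.7 × 10⁻⁴/7.6 × 10⁻⁴)·(-0.9) = 39.2313 psu.
Increase required: 39.2313 − 38.83 = 0.4013 psu.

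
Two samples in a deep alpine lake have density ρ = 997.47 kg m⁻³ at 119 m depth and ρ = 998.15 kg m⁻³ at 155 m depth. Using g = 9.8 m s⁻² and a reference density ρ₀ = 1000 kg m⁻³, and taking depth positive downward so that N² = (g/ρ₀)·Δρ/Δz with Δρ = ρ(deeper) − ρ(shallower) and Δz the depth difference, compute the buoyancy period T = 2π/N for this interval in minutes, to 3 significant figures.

Δρ = 998.15 − 997.47 = 0.68 kg m⁻³ over Δz = 155 − 119 = 36 m.
N² = (9.8/1000) × (0.68/36) = 1.8511 × 10⁻⁴ s⁻².
N = √(1.8511 × 10⁻⁴) = 0.013606 rad s⁻¹, so T = 2π/N = 461.80 s = 7.6967 min ≈ 7.70 min.

7.70 min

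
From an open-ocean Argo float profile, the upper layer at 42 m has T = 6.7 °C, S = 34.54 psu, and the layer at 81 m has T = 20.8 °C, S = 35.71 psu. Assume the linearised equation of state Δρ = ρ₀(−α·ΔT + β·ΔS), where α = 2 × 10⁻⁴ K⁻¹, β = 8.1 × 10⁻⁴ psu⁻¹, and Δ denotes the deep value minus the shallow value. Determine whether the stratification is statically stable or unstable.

unstable

ΔT = 20.8 − 6.7 = +14.1 K and ΔS = 35.71 − 34.54 = +1.17 psu (deep − shallow).
−αΔT = -2.82 × 10⁻³; βΔS = 9.477 × 10⁻⁴; sum Δρ/ρ₀ = -1.8723 × 10⁻³.
Δρ/ρ₀ < 0, so Δρ < 0: deeper water is lighter → statically unstable; the column would overturn.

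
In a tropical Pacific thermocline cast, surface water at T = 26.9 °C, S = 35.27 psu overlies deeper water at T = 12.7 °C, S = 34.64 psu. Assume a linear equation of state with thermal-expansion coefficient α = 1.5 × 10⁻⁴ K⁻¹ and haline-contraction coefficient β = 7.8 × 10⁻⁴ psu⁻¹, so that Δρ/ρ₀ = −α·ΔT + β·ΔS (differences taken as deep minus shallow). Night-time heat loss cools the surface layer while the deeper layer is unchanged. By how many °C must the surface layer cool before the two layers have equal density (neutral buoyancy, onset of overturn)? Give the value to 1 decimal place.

10.9 °C

Neutral buoyancy requires Δρ = 0, i.e. −α(T_deep − T_surf′) + β(S_deep − S_surf) = 0.
T_surf′ = T_deep − (β/α)·ΔS = 12.7 − (7.8 × 10⁻⁴/1.5 × 10⁻⁴)·(-0.63) = 15.976 °C.
Cooling required: 26.9 − (15.976) = 10.924 °C.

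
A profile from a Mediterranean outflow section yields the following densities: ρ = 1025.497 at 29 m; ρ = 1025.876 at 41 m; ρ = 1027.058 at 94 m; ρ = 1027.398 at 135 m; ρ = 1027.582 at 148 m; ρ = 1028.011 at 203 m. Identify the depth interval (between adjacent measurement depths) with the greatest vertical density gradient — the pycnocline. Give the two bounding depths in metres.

Compute the density gradient over each adjacent pair:
  29–41 m: Δρ/Δz = 0.379/12 = 0.032 kg m⁻⁴
  41–94 m: Δρ/Δz = 1.182/53 = 0.022 kg m⁻⁴
  94–135 m: Δρ/Δz = 0.340/41 = 8.3 × 10⁻³ kg m⁻⁴
  135–148 m: Δρ/Δz = 0.184/13 = 0.014 kg m⁻⁴
  148–203 m: Δρ/Δz = 0.429/55 = 7.8 × 10⁻³ kg m⁻⁴
The largest gradient is in the 29–41 m interval — the pycnocline.

29–41 m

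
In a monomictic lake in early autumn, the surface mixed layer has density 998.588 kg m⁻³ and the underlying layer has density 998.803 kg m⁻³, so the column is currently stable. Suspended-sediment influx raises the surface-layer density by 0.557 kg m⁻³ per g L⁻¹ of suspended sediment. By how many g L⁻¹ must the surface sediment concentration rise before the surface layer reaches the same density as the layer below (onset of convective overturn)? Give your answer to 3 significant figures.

0.386 g L⁻¹

Density deficit of the surface layer: 998.803 − 998.588 = 0.215 kg m⁻³.
Required change = 0.215 / 0.557 = 0.386 g L⁻¹.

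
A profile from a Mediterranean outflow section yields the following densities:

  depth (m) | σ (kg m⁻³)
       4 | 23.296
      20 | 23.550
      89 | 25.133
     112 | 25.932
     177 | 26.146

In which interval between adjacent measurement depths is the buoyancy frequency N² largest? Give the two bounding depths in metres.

Compute the density gradient over each adjacent pair:
  4–20 m: Δρ/Δz = 0.254/16 = 0.016 kg m⁻⁴
  20–89 m: Δρ/Δz = 1.583/69 = 0.023 kg m⁻⁴
  89–112 m: Δρ/Δz = 0.799/23 = 0.035 kg m⁻⁴
  112–177 m: Δρ/Δz = 0.214/65 = 3.3 × 10⁻³ kg m⁻⁴
The largest gradient is in the 89–112 m interval — the pycnocline.

89–112 m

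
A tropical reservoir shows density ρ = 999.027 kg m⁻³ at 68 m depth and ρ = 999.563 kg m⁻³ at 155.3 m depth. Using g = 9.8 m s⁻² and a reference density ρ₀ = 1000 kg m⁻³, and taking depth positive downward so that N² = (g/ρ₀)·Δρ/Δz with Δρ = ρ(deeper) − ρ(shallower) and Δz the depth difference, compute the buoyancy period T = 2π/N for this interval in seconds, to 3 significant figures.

Δρ = 999.563 − 999.027 = 0.536 kg m⁻³ over Δz = 155.3 − 68 = 87.3 m.
N² = (9.8/1000) × (0.536/87.3) = 6.0170 × 10⁻⁵ s⁻².
N = √(6.0170 × 10⁻⁵) = 7.7569 × 10⁻³ rad s⁻¹, so T = 2π/N = 810.01 s ≈ 810 s.

810 s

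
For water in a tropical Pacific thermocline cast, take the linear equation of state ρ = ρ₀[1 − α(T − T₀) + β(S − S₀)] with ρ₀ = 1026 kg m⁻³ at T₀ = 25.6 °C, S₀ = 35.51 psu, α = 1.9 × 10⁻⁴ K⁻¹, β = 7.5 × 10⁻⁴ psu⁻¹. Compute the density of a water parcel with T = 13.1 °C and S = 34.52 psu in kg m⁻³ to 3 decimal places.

T − T₀ = -12.5 K, S − S₀ = -0.99 psu.
Bracket = 1 − α·(-12.5) + β·(-0.99) = 1 + (1.6325 × 10⁻³) = 1.0016325.
ρ = 1026 × 1.0016325 = 1027.675 kg m⁻³.

1027.675 kg m⁻³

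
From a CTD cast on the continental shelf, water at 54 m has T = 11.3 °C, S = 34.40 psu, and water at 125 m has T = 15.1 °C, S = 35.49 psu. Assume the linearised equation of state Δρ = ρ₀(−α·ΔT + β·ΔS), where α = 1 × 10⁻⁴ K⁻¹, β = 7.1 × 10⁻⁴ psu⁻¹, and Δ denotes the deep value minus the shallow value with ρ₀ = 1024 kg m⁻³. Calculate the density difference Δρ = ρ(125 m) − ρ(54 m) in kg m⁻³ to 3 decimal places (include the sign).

+0.403 kg m⁻³

ΔT = +3.8 K, ΔS = +1.09 psu (deep − shallow).
Δρ/ρ₀ = −(1 × 10⁻⁴)(+3.8) + (7.1 × 10⁻⁴)(+1.09) = 3.939 × 10⁻⁴.
Δρ = 1024 × (3.939 × 10⁻⁴) = +0.403 kg m⁻³.
Positive Δρ: denser below, stable.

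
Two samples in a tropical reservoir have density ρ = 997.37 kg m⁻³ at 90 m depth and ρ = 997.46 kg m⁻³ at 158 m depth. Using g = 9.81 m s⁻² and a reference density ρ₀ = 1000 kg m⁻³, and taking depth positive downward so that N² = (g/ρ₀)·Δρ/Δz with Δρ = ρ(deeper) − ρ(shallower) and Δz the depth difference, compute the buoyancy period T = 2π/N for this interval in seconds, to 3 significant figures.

1.74 × 10³ s

Δρ = 997.46 − 997.37 = 0.09 kg m⁻³ over Δz = 158 − 90 = 68 m.
N² = (9.81/1000) × (0.09/68) = 1.2984 × 10⁻⁵ s⁻².
N = √(1.2984 × 10⁻⁵) = 3.6033 × 10⁻³ rad s⁻¹, so T = 2π/N = 1.7437 × 10³ s ≈ 1.74 × 10³ s.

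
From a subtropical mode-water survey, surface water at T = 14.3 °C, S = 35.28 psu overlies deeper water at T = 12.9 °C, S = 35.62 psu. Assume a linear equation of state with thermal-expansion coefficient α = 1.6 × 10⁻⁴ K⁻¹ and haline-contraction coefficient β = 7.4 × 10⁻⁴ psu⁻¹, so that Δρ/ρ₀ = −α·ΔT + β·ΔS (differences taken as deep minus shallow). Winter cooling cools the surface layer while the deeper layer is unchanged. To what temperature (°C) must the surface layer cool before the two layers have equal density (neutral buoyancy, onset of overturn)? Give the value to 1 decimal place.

Neutral buoyancy requires Δρ = 0, i.e. −α(T_deep − T_surf′) + β(S_deep − S_surf) = 0.
T_surf′ = T_deep − (β/α)·ΔS = 12.9 − (7.4 × 10⁻⁴/1.6 × 10⁻⁴)·(+0.34) = 11.328 °C.
Cooling required: 14.3 − (11.328) = 2.972 °C.

11.3 °C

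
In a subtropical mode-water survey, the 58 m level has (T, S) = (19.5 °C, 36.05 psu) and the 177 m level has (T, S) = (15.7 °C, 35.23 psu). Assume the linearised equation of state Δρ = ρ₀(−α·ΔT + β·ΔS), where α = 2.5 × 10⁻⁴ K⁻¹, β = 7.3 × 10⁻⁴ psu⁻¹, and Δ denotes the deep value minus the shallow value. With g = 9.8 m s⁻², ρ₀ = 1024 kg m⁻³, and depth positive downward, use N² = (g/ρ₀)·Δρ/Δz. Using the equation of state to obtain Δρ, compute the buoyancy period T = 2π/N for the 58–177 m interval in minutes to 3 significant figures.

ΔT = -3.8 K, ΔS = -0.82 psu (deep − shallow).
Δρ/ρ₀ = −αΔT + βΔS = 9.50 × 10⁻⁴ − 5.986 × 10⁻⁴ = 3.514 × 10⁻⁴, so Δρ ≈ 0.3598 kg m⁻³.
N² = (g/ρ₀)·Δρ/Δz = g·(Δρ/ρ₀)/Δz = 9.8 × 3.514 × 10⁻⁴ / 119 = 2.8939 × 10⁻⁵ s⁻².
N = √(2.8939 × 10⁻⁵) = 5.3795 × 10⁻³ rad s⁻¹ → T = 2π/N = 1.1680 × 10³ s = 19.467 min ≈ 19.5 min.

19.5 min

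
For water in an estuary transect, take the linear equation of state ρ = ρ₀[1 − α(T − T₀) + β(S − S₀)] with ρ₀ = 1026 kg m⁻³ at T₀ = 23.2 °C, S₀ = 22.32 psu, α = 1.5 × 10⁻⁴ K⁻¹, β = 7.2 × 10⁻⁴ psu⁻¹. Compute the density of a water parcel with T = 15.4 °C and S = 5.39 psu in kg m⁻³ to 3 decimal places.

1014.694 kg m⁻³

T − T₀ = -7.8 K, S − S₀ = -16.93 psu.
Bracket = 1 − α·(-7.8) + β·(-16.93) = 1 + (-0.0110196) = 0.9889804.
ρ = 1026 × 0.9889804 = 1014.694 kg m⁻³.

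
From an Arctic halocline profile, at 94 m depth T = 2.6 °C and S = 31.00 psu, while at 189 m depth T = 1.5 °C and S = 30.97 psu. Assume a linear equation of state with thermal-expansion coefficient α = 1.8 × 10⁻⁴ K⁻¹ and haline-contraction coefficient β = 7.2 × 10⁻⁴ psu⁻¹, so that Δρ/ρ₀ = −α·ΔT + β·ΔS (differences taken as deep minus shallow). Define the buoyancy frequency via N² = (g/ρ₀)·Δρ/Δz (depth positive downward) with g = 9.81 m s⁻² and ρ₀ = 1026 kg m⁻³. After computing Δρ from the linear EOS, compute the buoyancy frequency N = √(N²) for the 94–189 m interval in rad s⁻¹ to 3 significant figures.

ΔT = -1.1 K, ΔS = -0.03 psu (deep − shallow).
Δρ/ρ₀ = −αΔT + βΔS = 1.98 × 10⁻⁴ − 2.16 × 10⁻⁵ = 1.764 × 10⁻⁴, so Δρ ≈ 0.1810 kg m⁻³.
N² = (g/ρ₀)·Δρ/Δz = g·(Δρ/ρ₀)/Δz = 9.81 × 1.764 × 10⁻⁴ / 95 = 1.8216 × 10⁻⁵ s⁻².
N = √(1.8216 × 10⁻⁵) = 4.2680 × 10⁻³ rad s⁻¹ ≈ 4.27 × 10⁻³ rad s⁻¹.

4.27 × 10⁻³ rad s⁻¹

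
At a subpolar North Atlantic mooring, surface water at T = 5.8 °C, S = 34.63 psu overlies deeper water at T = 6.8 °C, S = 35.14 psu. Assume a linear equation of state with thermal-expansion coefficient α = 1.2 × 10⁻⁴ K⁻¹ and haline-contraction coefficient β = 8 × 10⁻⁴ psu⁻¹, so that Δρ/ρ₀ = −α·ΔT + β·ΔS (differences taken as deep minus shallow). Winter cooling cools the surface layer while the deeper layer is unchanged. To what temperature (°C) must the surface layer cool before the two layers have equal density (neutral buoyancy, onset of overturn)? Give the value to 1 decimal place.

Neutral buoyancy requires Δρ = 0, i.e. −α(T_deep − T_surf′) + β(S_deep − S_surf) = 0.
T_surf′ = T_deep − (β/α)·ΔS = 6.8 − (8 × 10⁻⁴/1.2 × 10⁻⁴)·(+0.51) = 3.400 °C.
Cooling required: 5.8 − (3.400) = 2.400 °C.

3.4 °C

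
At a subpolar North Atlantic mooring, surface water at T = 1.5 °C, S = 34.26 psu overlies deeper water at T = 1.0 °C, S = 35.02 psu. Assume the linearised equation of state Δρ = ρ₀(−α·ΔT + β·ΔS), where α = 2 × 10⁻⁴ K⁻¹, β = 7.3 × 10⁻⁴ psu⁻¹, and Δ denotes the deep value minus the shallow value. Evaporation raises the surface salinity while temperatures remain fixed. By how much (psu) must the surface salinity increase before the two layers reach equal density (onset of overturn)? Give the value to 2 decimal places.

Neutral buoyancy requires −α(T_deep − T_surf) + β(S_deep − S_surf′) = 0.
S_surf′ = S_deep − (α/β)·ΔT = 35.02 − (2 × 10⁻⁴/7.3 × 10⁻⁴)·(-0.5) = 35.1570 psu.
Increase required: 35.1570 − 34.26 = 0.8970 psu.

0.90 psu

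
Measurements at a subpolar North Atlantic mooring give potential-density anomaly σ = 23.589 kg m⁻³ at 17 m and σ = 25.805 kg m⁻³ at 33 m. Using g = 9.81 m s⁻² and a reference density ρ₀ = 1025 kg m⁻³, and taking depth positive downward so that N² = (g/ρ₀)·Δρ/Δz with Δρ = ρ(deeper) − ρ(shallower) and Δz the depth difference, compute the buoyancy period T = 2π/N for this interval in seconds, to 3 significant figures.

173 s

Δρ = 1025.805 − 1023.589 = 2.216 kg m⁻³ over Δz = 33 − 17 = 16 m.
N² = (9.81/1025) × (2.216/16) = 1.3255 × 10⁻³ s⁻².
N = √(1.3255 × 10⁻³) = 0.036407 rad s⁻¹, so T = 2π/N = 172.58 s ≈ 173 s.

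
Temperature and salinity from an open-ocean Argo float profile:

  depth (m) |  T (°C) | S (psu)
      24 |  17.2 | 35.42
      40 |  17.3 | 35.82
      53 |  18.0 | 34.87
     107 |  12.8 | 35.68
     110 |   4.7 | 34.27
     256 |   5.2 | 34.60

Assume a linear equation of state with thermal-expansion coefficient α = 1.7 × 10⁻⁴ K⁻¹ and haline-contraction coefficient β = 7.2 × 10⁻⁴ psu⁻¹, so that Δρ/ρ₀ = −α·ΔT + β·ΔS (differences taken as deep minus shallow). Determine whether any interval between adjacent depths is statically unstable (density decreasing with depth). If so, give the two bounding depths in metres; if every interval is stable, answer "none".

Evaluate Δρ/ρ₀ = −αΔT + βΔS across each adjacent pair:
  24–40 m: −αΔT+βΔS = −(1.7 × 10⁻⁴)(+0.1)+(7.2 × 10⁻⁴)(+0.40) = 2.7 × 10⁻⁴ → stable
  40–53 m: −αΔT+βΔS = −(1.7 × 10⁻⁴)(+0.7)+(7.2 × 10⁻⁴)(-0.95) = -8.0 × 10⁻⁴ → UNSTABLE
  53–107 m: −αΔT+βΔS = −(1.7 × 10⁻⁴)(-5.2)+(7.2 × 10⁻⁴)(+0.81) = 1.5 × 10⁻³ → stable
  107–110 m: −αΔT+βΔS = −(1.7 × 10⁻⁴)(-8.1)+(7.2 × 10⁻⁴)(-1.41) = 3.6 × 10⁻⁴ → stable
  110–256 m: −αΔT+βΔS = −(1.7 × 10⁻⁴)(+0.5)+(7.2 × 10⁻⁴)(+0.33) = 1.5 × 10⁻⁴ → stable
The 40–53 m interval has Δρ < 0: lighter water underlies denser water.

40–53 m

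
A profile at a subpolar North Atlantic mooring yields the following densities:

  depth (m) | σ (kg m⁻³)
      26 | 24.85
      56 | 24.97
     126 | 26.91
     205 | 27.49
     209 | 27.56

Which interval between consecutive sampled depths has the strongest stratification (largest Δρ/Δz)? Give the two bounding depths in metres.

56–126 m

Compute the density gradient over each adjacent pair:
  26–56 m: Δρ/Δz = 0.12/30 = 4.0 × 10⁻³ kg m⁻⁴
  56–126 m: Δρ/Δz = 1.94/70 = 0.028 kg m⁻⁴
  126–205 m: Δρ/Δz = 0.58/79 = 7.3 × 10⁻³ kg m⁻⁴
  205–209 m: Δρ/Δz = 0.07/4 = 0.018 kg m⁻⁴
The largest gradient is in the 56–126 m interval — the pycnocline.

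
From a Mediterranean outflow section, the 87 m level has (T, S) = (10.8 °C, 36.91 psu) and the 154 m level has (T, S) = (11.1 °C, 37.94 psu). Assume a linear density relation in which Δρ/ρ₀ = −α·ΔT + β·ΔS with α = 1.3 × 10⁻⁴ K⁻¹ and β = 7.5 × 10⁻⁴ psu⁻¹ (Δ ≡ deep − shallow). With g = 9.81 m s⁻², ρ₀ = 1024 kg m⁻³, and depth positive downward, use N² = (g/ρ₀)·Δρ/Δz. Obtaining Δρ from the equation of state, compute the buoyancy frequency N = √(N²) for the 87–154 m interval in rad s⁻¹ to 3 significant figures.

ΔT = +0.3 K, ΔS = +1.03 psu (deep − shallow).
Δρ/ρ₀ = −αΔT + βΔS = -3.90 × 10⁻⁵ + 7.725 × 10⁻⁴ = 7.335 × 10⁻⁴, so Δρ ≈ 0.7511 kg m⁻³.
N² = (g/ρ₀)·Δρ/Δz = g·(Δρ/ρ₀)/Δz = 9.81 × 7.335 × 10⁻⁴ / 67 = 1.0740 × 10⁻⁴ s⁻².
N = √(1.0740 × 10⁻⁴) = 0.010363 rad s⁻¹ ≈ 0.0104 rad s⁻¹.

0.0104 rad s⁻¹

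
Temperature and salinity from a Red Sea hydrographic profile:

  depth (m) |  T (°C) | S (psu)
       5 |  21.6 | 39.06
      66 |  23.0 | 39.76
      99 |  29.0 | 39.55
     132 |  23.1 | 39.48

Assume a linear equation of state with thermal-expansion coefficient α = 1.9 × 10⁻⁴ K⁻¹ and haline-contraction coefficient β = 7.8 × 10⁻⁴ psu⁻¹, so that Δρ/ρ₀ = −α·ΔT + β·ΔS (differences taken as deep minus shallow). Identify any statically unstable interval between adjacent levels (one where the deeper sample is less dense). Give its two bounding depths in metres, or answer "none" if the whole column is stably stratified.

66–99 m

Evaluate Δρ/ρ₀ = −αΔT + βΔS across each adjacent pair:
  5–66 m: −αΔT+βΔS = −(1.9 × 10⁻⁴)(+1.4)+(7.8 × 10⁻⁴)(+0.70) = 2.8 × 10⁻⁴ → stable
  66–99 m: −αΔT+βΔS = −(1.9 × 10⁻⁴)(+6.0)+(7.8 × 10⁻⁴)(-0.21) = -1.3 × 10⁻³ → UNSTABLE
  99–132 m: −αΔT+βΔS = −(1.9 × 10⁻⁴)(-5.9)+(7.8 × 10⁻⁴)(-0.07) = 1.1 × 10⁻³ → stable
The 66–99 m interval has Δρ < 0: lighter water underlies denser water.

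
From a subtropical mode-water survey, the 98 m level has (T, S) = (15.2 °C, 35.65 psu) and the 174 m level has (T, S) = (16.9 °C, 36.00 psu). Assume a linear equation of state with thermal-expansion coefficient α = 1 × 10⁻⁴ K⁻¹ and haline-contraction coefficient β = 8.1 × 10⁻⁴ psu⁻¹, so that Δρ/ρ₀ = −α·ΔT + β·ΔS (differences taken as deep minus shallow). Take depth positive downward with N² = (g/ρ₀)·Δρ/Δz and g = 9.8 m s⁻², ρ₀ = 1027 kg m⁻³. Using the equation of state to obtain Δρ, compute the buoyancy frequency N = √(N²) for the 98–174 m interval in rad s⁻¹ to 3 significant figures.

3.83 × 10⁻³ rad s⁻¹

ΔT = +1.7 K, ΔS = +0.35 psu (deep − shallow).
Δρ/ρ₀ = −αΔT + βΔS = -1.70 × 10⁻⁴ + 2.835 × 10⁻⁴ = 1.135 × 10⁻⁴, so Δρ ≈ 0.1166 kg m⁻³.
N² = (g/ρ₀)·Δρ/Δz = g·(Δρ/ρ₀)/Δz = 9.8 × 1.135 × 10⁻⁴ / 76 = 1.4636 × 10⁻⁵ s⁻².
N = √(1.4636 × 10⁻⁵) = 3.8257 × 10⁻³ rad s⁻¹ ≈ 3.83 × 10⁻³ rad s⁻¹.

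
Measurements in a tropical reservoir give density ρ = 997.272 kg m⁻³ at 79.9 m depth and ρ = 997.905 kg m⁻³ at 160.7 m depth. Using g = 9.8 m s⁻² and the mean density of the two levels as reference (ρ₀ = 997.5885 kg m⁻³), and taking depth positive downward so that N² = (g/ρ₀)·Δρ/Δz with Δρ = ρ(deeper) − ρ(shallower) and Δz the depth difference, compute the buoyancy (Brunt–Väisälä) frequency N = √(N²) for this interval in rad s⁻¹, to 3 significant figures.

Δρ = 997.905 − 997.272 = 0.633 kg m⁻³ over Δz = 160.7 − 79.9 = 80.8 m.
N² = (9.8/997.5885) × (0.633/80.8) = 7.6960 × 10⁻⁵ s⁻².
N = √(7.6960 × 10⁻⁵) = 8.7727 × 10⁻³ rad s⁻¹ ≈ 8.77 × 10⁻³ rad s⁻¹.

8.77 × 10⁻³ rad s⁻¹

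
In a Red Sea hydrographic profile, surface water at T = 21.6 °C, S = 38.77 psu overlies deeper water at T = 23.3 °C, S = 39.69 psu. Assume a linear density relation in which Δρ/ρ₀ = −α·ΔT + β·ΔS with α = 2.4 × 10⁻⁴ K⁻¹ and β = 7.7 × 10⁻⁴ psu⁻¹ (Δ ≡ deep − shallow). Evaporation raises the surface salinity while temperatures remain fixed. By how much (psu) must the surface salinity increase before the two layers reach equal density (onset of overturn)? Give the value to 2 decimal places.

0.39 psu

Neutral buoyancy requires −α(T_deep − T_surf) + β(S_deep − S_surf′) = 0.
S_surf′ = S_deep − (α/β)·ΔT = 39.69 − (2.4 × 10⁻⁴/7.7 × 10⁻⁴)·(+1.7) = 39.1601 psu.
Increase required: 39.1601 − 38.77 = 0.3901 psu.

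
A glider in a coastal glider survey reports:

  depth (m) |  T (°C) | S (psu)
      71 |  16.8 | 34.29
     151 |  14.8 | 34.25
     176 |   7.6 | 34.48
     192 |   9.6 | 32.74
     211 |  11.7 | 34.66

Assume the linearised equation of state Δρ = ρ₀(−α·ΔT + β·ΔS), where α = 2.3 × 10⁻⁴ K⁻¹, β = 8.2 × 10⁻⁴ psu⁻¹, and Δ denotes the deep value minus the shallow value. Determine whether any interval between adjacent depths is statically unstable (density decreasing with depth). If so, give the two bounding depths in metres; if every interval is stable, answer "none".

Evaluate Δρ/ρ₀ = −αΔT + βΔS across each adjacent pair:
  71–151 m: −αΔT+βΔS = −(2.3 × 10⁻⁴)(-2.0)+(8.2 × 10⁻⁴)(-0.04) = 4.3 × 10⁻⁴ → stable
  151–176 m: −αΔT+βΔS = −(2.3 × 10⁻⁴)(-7.2)+(8.2 × 10⁻⁴)(+0.23) = 1.8 × 10⁻³ → stable
  176–192 m: −αΔT+βΔS = −(2.3 × 10⁻⁴)(+2.0)+(8.2 × 10⁻⁴)(-1.74) = -1.9 × 10⁻³ → UNSTABLE
  192–211 m: −αΔT+βΔS = −(2.3 × 10⁻⁴)(+2.1)+(8.2 × 10⁻⁴)(+1.92) = 1.1 × 10⁻³ → stable
The 176–192 m interval has Δρ < 0: lighter water underlies denser water.

176–192 m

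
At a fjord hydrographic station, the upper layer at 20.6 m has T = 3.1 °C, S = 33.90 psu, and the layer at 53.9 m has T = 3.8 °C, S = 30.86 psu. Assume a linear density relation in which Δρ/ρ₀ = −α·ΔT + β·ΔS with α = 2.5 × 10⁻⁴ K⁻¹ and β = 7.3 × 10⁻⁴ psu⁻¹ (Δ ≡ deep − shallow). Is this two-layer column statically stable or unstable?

unstable

ΔT = 3.8 − 3.1 = +0.7 K and ΔS = 30.86 − 33.90 = -3.04 psu (deep − shallow).
−αΔT = -1.75 × 10⁻⁴; βΔS = -2.2192 × 10⁻³; sum Δρ/ρ₀ = -2.3942 × 10⁻³.
Δρ/ρ₀ < 0, so Δρ < 0: deeper water is lighter → statically unstable; the column would overturn.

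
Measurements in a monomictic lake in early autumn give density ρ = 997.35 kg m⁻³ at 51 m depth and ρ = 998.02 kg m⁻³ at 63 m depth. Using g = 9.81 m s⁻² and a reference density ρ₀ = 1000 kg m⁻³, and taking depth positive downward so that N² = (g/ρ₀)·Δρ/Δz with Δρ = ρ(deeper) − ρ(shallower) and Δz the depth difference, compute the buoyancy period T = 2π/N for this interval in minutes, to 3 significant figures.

Δρ = 998.02 − 997.35 = 0.67 kg m⁻³ over Δz = 63 − 51 = 12 m.
N² = (9.81/1000) × (0.67/12) = 5.4773 × 10⁻⁴ s⁻².
N = √(5.4773 × 10⁻⁴) = 0.023404 rad s⁻¹, so T = 2π/N = 268.47 s = 4.4745 min ≈ 4.47 min.

4.47 min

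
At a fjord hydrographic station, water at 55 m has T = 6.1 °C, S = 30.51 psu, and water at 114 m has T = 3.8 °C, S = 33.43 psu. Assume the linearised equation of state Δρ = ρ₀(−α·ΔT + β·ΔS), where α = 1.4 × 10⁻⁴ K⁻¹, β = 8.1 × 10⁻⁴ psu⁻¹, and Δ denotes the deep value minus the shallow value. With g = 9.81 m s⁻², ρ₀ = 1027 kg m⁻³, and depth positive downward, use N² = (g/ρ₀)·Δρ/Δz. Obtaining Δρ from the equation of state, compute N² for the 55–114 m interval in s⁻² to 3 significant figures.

ΔT = -2.3 K, ΔS = +2.92 psu (deep − shallow).
Δρ/ρ₀ = −αΔT + βΔS = 3.22 × 10⁻⁴ + 2.3652 × 10⁻³ = 2.6872 × 10⁻³, so Δρ ≈ 2.760 kg m⁻³.
N² = (g/ρ₀)·Δρ/Δz = g·(Δρ/ρ₀)/Δz = 9.81 × 2.6872 × 10⁻³ / 59 = 4.4680 × 10⁻⁴ s⁻² ≈ 4.47 × 10⁻⁴ s⁻².

4.47 × 10⁻⁴ s⁻²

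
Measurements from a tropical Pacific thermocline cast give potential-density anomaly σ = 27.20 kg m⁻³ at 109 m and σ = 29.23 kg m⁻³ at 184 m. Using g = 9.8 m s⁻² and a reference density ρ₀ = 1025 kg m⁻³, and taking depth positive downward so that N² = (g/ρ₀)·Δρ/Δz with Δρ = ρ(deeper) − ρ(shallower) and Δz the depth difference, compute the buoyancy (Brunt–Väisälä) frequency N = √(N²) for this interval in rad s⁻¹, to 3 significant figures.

Δρ = 1029.23 − 1027.20 = 2.03 kg m⁻³ over Δz = 184 − 109 = 75 m.
N² = (9.8/1025) × (2.03/75) = 2.5878 × 10⁻⁴ s⁻².
N = √(2.5878 × 10⁻⁴) = 0.016087 rad s⁻¹ ≈ 0.0161 rad s⁻¹.

0.0161 rad s⁻¹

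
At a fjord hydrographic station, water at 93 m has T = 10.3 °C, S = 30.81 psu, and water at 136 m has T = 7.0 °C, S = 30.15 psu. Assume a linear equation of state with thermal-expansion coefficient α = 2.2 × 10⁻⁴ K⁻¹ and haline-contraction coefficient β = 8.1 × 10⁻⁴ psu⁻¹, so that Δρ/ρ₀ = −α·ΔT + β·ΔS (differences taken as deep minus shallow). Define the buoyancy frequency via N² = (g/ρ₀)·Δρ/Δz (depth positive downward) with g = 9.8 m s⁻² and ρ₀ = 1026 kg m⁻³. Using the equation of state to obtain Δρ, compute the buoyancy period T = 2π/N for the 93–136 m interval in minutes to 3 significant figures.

ΔT = -3.3 K, ΔS = -0.66 psu (deep − shallow).
Δρ/ρ₀ = −αΔT + βΔS = 7.26 × 10⁻⁴ − 5.346 × 10⁻⁴ = 1.914 × 10⁻⁴, so Δρ ≈ 0.1964 kg m⁻³.
N² = (g/ρ₀)·Δρ/Δz = g·(Δρ/ρ₀)/Δz = 9.8 × 1.914 × 10⁻⁴ / 43 = 4.3621 × 10⁻⁵ s⁻².
N = √(4.3621 × 10⁻⁵) = 6.6046 × 10⁻³ rad s⁻¹ → T = 2π/N = 951.33 s = 15.856 min ≈ 15.9 min.

15.9 min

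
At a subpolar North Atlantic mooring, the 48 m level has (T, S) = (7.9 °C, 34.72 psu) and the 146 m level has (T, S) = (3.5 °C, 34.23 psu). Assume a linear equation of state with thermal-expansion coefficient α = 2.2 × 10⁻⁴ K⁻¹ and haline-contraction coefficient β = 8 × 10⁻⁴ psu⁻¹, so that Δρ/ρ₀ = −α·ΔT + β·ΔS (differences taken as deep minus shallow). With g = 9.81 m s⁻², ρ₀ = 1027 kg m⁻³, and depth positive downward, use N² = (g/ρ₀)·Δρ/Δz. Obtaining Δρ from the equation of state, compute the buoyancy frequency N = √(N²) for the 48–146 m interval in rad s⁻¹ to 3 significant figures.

7.59 × 10⁻³ rad s⁻¹

ΔT = -4.4 K, ΔS = -0.49 psu (deep − shallow).
Δρ/ρ₀ = −αΔT + βΔS = 9.68 × 10⁻⁴ − 3.92 × 10⁻⁴ = 5.76 × 10⁻⁴, so Δρ ≈ 0.5916 kg m⁻³.
N² = (g/ρ₀)·Δρ/Δz = g·(Δρ/ρ₀)/Δz = 9.81 × 5.76 × 10⁻⁴ / 98 = 5.7659 × 10⁻⁵ s⁻².
N = √(5.7659 × 10⁻⁵) = 7.5934 × 10⁻³ rad s⁻¹ ≈ 7.59 × 10⁻³ rad s⁻¹.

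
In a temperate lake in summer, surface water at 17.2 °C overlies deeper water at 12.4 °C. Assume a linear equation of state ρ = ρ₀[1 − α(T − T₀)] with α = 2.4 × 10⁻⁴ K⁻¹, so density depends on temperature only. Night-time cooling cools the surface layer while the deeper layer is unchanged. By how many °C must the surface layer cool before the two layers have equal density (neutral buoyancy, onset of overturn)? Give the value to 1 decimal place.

4.8 °C

With temperature the only control, equal density requires T_surf′ = T_deep.
T_surf′ = 12.4 °C.
Cooling required: 17.2 − 12.4 = 4.8 °C.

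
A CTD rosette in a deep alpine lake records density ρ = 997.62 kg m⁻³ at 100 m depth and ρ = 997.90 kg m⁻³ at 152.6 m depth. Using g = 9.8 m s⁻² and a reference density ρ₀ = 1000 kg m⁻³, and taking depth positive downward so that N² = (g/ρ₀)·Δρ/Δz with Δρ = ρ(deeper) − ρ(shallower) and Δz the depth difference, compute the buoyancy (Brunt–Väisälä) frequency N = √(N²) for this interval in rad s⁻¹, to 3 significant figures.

Δρ = 997.90 − 997.62 = 0.28 kg m⁻³ over Δz = 152.6 − 100 = 52.6 m.
N² = (9.8/1000) × (0.28/52.6) = 5.2167 × 10⁻⁵ s⁻².
N = √(5.2167 × 10⁻⁵) = 7.2227 × 10⁻³ rad s⁻¹ ≈ 7.22 × 10⁻³ rad s⁻¹.

7.22 × 10⁻³ rad s⁻¹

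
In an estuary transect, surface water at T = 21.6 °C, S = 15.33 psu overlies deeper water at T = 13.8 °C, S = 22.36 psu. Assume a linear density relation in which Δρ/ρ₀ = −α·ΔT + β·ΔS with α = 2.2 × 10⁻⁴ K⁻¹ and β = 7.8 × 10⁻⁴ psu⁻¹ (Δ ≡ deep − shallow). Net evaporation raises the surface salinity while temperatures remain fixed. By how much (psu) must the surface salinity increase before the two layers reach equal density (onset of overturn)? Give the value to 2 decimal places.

9.23 psu

Neutral buoyancy requires −α(T_deep − T_surf) + β(S_deep − S_surf′) = 0.
S_surf′ = S_deep − (α/β)·ΔT = 22.36 − (2.2 × 10⁻⁴/7.8 × 10⁻⁴)·(-7.8) = 24.5600 psu.
Increase required: 24.5600 − 15.33 = 9.2300 psu.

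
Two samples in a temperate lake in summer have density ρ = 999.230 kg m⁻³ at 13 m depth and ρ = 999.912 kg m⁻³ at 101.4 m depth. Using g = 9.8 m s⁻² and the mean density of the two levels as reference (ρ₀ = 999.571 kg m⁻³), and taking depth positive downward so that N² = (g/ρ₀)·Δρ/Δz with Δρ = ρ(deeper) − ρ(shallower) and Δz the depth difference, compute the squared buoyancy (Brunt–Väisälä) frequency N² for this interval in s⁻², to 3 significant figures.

Δρ = 999.912 − 999.230 = 0.682 kg m⁻³ over Δz = 101.4 − 13 = 88.4 m.
N² = (9.8/999.571) × (0.682/88.4) = 7.5639 × 10⁻⁵ s⁻² ≈ 7.56 × 10⁻⁵ s⁻².
A positive N² confirms static stability across the interval.

7.56 × 10⁻⁵ s⁻²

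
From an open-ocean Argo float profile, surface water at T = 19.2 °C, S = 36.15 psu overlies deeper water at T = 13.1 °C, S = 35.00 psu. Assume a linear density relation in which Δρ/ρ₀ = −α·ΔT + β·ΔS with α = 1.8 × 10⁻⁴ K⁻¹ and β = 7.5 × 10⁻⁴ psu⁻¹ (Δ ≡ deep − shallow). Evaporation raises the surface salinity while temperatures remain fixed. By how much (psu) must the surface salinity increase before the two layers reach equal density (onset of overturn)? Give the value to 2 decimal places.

0.31 psu

Neutral buoyancy requires −α(T_deep − T_surf) + β(S_deep − S_surf′) = 0.
S_surf′ = S_deep − (α/β)·ΔT = 35.00 − (1.8 × 10⁻⁴/7.5 × 10⁻⁴)·(-6.1) = 36.4640 psu.
Increase required: 36.4640 − 36.15 = 0.3140 psu.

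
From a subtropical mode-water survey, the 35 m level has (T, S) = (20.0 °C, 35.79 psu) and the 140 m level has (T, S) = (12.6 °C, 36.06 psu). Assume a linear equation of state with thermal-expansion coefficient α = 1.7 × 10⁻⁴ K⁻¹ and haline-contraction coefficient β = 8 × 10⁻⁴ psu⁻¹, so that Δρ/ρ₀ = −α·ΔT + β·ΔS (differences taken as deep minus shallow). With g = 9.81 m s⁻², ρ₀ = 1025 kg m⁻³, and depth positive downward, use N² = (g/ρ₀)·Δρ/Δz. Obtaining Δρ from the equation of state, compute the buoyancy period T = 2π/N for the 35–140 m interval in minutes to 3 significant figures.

ΔT = -7.4 K, ΔS = +0.27 psu (deep − shallow).
Δρ/ρ₀ = −αΔT + βΔS = 1.258 × 10⁻³ + 2.16 × 10⁻⁴ = 1.474 × 10⁻³, so Δρ ≈ 1.511 kg m⁻³.
N² = (g/ρ₀)·Δρ/Δz = g·(Δρ/ρ₀)/Δz = 9.81 × 1.474 × 10⁻³ / 105 = 1.3771 × 10⁻⁴ s⁻².
N = √(1.3771 × 10⁻⁴) = 0.011735 rad s⁻¹ → T = 2π/N = 535.42 s = 8.9237 min ≈ 8.92 min.

8.92 min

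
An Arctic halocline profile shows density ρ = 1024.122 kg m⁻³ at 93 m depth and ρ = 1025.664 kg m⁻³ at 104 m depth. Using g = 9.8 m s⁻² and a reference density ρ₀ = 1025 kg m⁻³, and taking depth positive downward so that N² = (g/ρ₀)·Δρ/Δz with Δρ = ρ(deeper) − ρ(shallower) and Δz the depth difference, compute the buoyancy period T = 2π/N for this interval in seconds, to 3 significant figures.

Δρ = 1025.664 − 1024.122 = 1.542 kg m⁻³ over Δz = 104 − 93 = 11 m.
N² = (9.8/1025) × (1.542/11) = 1.3403 × 10⁻³ s⁻².
N = √(1.3403 × 10⁻³) = 0.036610 rad s⁻¹, so T = 2π/N = 171.62 s ≈ 172 s.

172 s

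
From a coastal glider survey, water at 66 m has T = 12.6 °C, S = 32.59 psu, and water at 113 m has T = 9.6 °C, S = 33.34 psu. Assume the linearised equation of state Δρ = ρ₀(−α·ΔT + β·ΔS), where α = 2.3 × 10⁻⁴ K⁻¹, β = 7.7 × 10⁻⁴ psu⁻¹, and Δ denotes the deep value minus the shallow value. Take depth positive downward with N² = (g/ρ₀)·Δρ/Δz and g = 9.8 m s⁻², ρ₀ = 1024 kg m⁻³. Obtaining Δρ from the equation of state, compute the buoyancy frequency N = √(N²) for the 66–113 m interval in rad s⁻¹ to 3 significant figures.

0.0163 rad s⁻¹

ΔT = -3.0 K, ΔS = +0.75 psu (deep − shallow).
Δρ/ρ₀ = −αΔT + βΔS = 6.90 × 10⁻⁴ + 5.775 × 10⁻⁴ = 1.2675 × 10⁻³, so Δρ ≈ 1.298 kg m⁻³.
N² = (g/ρ₀)·Δρ/Δz = g·(Δρ/ρ₀)/Δz = 9.8 × 1.2675 × 10⁻³ / 47 = 2.6429 × 10⁻⁴ s⁻².
N = √(2.6429 × 10⁻⁴) = 0.016257 rad s⁻¹ ≈ 0.0163 rad s⁻¹.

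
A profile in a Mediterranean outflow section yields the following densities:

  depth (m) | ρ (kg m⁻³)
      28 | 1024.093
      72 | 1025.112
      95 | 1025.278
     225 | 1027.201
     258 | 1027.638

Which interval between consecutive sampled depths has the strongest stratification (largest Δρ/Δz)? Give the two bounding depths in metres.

Compute the density gradient over each adjacent pair:
  28–72 m: Δρ/Δz = 1.019/44 = 0.023 kg m⁻⁴
  72–95 m: Δρ/Δz = 0.166/23 = 7.2 × 10⁻³ kg m⁻⁴
  95–225 m: Δρ/Δz = 1.923/130 = 0.015 kg m⁻⁴
  225–258 m: Δρ/Δz = 0.437/33 = 0.013 kg m⁻⁴
The largest gradient is in the 28–72 m interval — the pycnocline.

28–72 m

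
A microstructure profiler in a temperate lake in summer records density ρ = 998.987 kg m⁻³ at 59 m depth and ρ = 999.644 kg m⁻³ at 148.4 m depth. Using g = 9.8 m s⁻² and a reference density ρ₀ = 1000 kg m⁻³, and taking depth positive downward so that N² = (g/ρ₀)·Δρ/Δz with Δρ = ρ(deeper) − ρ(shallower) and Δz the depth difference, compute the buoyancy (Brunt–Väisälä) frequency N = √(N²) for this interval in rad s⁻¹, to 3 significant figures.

8.49 × 10⁻³ rad s⁻¹

Δρ = 999.644 − 998.987 = 0.657 kg m⁻³ over Δz = 148.4 − 59 = 89.4 m.
N² = (9.8/1000) × (0.657/89.4) = 7.2020 × 10⁻⁵ s⁻².
N = √(7.2020 × 10⁻⁵) = 8.4865 × 10⁻³ rad s⁻¹ ≈ 8.49 × 10⁻³ rad s⁻¹.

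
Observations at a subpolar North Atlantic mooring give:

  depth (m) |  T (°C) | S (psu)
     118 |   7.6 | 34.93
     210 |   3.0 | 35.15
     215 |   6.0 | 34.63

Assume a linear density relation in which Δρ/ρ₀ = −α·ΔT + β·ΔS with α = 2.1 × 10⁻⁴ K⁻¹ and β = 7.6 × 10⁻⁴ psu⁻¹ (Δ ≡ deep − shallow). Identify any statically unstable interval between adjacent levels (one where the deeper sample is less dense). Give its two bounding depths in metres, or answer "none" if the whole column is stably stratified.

210–215 m

Evaluate Δρ/ρ₀ = −αΔT + βΔS across each adjacent pair:
  118–210 m: −αΔT+βΔS = −(2.1 × 10⁻⁴)(-4.6)+(7.6 × 10⁻⁴)(+0.22) = 1.1 × 10⁻³ → stable
  210–215 m: −αΔT+βΔS = −(2.1 × 10⁻⁴)(+3.0)+(7.6 × 10⁻⁴)(-0.52) = -1.0 × 10⁻³ → UNSTABLE
The 210–215 m interval has Δρ < 0: lighter water underlies denser water.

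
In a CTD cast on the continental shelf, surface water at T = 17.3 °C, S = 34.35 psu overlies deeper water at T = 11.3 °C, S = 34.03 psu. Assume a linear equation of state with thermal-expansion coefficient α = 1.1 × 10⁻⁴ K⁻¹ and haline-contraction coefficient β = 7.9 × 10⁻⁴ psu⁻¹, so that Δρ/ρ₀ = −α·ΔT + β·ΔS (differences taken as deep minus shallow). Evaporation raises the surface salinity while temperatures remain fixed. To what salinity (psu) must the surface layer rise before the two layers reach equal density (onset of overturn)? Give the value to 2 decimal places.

Neutral buoyancy requires −α(T_deep − T_surf) + β(S_deep − S_surf′) = 0.
S_surf′ = S_deep − (α/β)·ΔT = 34.03 − (1.1 × 10⁻⁴/7.9 × 10⁻⁴)·(-6.0) = 34.8654 psu.
Increase required: 34.8654 − 34.35 = 0.5154 psu.

34.87 psu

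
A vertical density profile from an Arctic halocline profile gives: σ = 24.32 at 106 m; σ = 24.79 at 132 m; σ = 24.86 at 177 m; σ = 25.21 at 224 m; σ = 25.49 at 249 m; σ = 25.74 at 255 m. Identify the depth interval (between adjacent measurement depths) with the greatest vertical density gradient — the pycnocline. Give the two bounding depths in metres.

249–255 m

Compute the density gradient over each adjacent pair:
  106–132 m: Δρ/Δz = 0.47/26 = 0.018 kg m⁻⁴
  132–177 m: Δρ/Δz = 0.07/45 = 1.6 × 10⁻³ kg m⁻⁴
  177–224 m: Δρ/Δz = 0.35/47 = 7.4 × 10⁻³ kg m⁻⁴
  224–249 m: Δρ/Δz = 0.28/25 = 0.011 kg m⁻⁴
  249–255 m: Δρ/Δz = 0.25/6 = 0.042 kg m⁻⁴
The largest gradient is in the 249–255 m interval — the pycnocline.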